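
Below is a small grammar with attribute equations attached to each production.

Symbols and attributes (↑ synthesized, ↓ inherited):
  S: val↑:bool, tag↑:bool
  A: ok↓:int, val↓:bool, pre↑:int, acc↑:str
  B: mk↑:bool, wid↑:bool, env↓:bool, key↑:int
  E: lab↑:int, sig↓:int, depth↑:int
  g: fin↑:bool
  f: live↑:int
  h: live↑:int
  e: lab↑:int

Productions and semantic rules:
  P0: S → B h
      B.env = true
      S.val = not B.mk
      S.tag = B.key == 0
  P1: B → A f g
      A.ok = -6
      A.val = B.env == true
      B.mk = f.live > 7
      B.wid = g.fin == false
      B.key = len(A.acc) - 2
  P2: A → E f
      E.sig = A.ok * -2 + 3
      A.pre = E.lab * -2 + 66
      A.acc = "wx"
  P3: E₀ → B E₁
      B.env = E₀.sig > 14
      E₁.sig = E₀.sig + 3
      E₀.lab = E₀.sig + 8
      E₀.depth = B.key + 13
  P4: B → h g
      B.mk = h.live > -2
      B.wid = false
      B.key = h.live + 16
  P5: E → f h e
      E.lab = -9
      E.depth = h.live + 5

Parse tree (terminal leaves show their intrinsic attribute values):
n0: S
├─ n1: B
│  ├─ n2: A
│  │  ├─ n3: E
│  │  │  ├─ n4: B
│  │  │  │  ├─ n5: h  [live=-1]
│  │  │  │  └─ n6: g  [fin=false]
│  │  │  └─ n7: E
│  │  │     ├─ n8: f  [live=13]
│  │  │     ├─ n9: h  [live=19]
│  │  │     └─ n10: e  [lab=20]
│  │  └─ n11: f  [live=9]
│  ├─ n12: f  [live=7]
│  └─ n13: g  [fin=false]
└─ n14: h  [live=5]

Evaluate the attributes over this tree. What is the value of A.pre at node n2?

1. n1.env = true  [true]
2. n2.ok = -6  [-6]
3. n2.val = true  [B.env == true]
4. n3.sig = 15  [A.ok * -2 + 3]
5. n4.env = true  [E₀.sig > 14]
6. n5.live = -1  [terminal]
7. n6.fin = false  [terminal]
8. n4.mk = true  [h.live > -2]
9. n4.wid = false  [false]
10. n4.key = 15  [h.live + 16]
11. n7.sig = 18  [E₀.sig + 3]
12. n8.live = 13  [terminal]
13. n9.live = 19  [terminal]
14. n10.lab = 20  [terminal]
15. n7.lab = -9  [-9]
16. n7.depth = 24  [h.live + 5]
17. n3.lab = 23  [E₀.sig + 8]
18. n3.depth = 28  [B.key + 13]
19. n11.live = 9  [terminal]
20. n2.pre = 20  [E.lab * -2 + 66]
21. n2.acc = "wx"  ["wx"]
22. n12.live = 7  [terminal]
23. n13.fin = false  [terminal]
24. n1.mk = false  [f.live > 7]
25. n1.wid = true  [g.fin == false]
26. n1.key = 0  [len(A.acc) - 2]
27. n14.live = 5  [terminal]
28. n0.val = true  [not B.mk]
29. n0.tag = true  [B.key == 0]

20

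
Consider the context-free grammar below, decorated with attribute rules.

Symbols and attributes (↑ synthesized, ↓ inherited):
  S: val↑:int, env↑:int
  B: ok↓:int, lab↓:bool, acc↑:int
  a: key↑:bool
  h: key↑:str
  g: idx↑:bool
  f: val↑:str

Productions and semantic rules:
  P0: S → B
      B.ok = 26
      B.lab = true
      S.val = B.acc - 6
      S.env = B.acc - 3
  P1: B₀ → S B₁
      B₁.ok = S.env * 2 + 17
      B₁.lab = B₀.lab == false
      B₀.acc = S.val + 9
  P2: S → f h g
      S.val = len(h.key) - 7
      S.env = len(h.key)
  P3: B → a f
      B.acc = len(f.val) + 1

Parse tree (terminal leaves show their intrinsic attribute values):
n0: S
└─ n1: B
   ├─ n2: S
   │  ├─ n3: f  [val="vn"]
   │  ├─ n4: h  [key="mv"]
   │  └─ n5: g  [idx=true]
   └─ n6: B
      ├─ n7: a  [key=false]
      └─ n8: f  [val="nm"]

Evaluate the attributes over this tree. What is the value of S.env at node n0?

1

1. n1.ok = 26  [26]
2. n1.lab = true  [true]
3. n3.val = "vn"  [terminal]
4. n4.key = "mv"  [terminal]
5. n5.idx = true  [terminal]
6. n2.val = -5  [len(h.key) - 7]
7. n2.env = 2  [len(h.key)]
8. n6.ok = 21  [S.env * 2 + 17]
9. n6.lab = false  [B₀.lab == false]
10. n7.key = false  [terminal]
11. n8.val = "nm"  [terminal]
12. n6.acc = 3  [len(f.val) + 1]
13. n1.acc = 4  [S.val + 9]
14. n0.val = -2  [B.acc - 6]
15. n0.env = 1  [B.acc - 3]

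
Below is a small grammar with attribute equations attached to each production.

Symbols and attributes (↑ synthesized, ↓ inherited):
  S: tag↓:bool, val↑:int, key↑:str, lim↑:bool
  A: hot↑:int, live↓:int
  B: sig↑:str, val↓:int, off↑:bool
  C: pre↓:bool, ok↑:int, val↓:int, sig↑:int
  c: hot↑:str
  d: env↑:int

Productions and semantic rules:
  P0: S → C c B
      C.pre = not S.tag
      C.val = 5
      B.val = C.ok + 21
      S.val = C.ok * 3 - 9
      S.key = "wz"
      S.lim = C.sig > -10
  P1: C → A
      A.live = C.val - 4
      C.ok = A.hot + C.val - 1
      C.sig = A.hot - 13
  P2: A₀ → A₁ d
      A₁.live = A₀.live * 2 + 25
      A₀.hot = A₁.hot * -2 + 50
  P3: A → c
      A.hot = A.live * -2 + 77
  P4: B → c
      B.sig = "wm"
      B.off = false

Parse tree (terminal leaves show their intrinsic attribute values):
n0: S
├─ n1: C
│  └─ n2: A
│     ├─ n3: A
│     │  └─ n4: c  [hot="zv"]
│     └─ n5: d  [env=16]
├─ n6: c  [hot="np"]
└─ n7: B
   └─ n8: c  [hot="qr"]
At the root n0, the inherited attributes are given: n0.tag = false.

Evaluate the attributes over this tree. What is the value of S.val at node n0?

1. n0.tag = false  [given at root]
2. n1.pre = true  [not S.tag]
3. n1.val = 5  [5]
4. n2.live = 1  [C.val - 4]
5. n3.live = 27  [A₀.live * 2 + 25]
6. n4.hot = "zv"  [terminal]
7. n3.hot = 23  [A.live * -2 + 77]
8. n5.env = 16  [terminal]
9. n2.hot = 4  [A₁.hot * -2 + 50]
10. n1.ok = 8  [A.hot + C.val - 1]
11. n1.sig = -9  [A.hot - 13]
12. n6.hot = "np"  [terminal]
13. n7.val = 29  [C.ok + 21]
14. n8.hot = "qr"  [terminal]
15. n7.sig = "wm"  ["wm"]
16. n7.off = false  [false]
17. n0.val = 15  [C.ok * 3 - 9]
18. n0.key = "wz"  ["wz"]
19. n0.lim = true  [C.sig > -10]

15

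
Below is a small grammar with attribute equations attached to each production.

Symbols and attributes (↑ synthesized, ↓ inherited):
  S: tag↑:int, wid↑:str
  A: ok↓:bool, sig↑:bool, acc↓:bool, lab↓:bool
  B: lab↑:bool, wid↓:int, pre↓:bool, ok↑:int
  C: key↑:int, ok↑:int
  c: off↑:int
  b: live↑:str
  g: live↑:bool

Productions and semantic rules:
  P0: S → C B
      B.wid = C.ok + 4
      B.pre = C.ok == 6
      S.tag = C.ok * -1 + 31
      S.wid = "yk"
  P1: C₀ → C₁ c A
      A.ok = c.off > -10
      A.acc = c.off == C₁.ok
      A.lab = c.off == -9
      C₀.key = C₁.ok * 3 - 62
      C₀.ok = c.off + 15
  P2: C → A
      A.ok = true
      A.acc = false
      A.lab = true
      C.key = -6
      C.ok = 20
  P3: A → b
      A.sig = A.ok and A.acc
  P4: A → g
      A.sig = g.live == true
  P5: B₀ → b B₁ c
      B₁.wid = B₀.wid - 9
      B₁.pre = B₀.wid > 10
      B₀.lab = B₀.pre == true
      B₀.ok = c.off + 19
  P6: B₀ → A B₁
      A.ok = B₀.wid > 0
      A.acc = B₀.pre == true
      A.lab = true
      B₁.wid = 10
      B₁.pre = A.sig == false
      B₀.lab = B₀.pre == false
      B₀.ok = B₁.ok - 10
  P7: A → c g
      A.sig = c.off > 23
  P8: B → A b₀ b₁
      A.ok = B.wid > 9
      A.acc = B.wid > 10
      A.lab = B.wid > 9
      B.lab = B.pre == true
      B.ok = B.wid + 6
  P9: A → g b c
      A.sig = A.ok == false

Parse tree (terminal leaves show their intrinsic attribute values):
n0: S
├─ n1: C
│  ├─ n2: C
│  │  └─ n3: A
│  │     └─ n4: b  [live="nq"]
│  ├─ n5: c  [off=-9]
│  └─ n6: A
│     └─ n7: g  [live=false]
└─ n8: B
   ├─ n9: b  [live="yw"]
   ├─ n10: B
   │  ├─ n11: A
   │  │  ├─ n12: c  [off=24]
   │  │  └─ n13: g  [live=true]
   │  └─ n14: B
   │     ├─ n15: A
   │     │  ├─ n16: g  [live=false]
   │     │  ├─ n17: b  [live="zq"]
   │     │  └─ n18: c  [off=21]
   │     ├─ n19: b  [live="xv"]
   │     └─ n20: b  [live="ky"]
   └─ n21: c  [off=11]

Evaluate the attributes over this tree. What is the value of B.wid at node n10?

1

1. n3.ok = true  [true]
2. n3.acc = false  [false]
3. n3.lab = true  [true]
4. n4.live = "nq"  [terminal]
5. n3.sig = false  [A.ok and A.acc]
6. n2.key = -6  [-6]
7. n2.ok = 20  [20]
8. n5.off = -9  [terminal]
9. n6.ok = true  [c.off > -10]
10. n6.acc = false  [c.off == C₁.ok]
11. n6.lab = true  [c.off == -9]
12. n7.live = false  [terminal]
13. n6.sig = false  [g.live == true]
14. n1.key = -2  [C₁.ok * 3 - 62]
15. n1.ok = 6  [c.off + 15]
16. n8.wid = 10  [C.ok + 4]
17. n8.pre = true  [C.ok == 6]
18. n9.live = "yw"  [terminal]
19. n10.wid = 1  [B₀.wid - 9]
20. n10.pre = false  [B₀.wid > 10]
21. n11.ok = true  [B₀.wid > 0]
22. n11.acc = false  [B₀.pre == true]
23. n11.lab = true  [true]
24. n12.off = 24  [terminal]
25. n13.live = true  [terminal]
26. n11.sig = true  [c.off > 23]
27. n14.wid = 10  [10]
28. n14.pre = false  [A.sig == false]
29. n15.ok = true  [B.wid > 9]
30. n15.acc = false  [B.wid > 10]
31. n15.lab = true  [B.wid > 9]
32. n16.live = false  [terminal]
33. n17.live = "zq"  [terminal]
34. n18.off = 21  [terminal]
35. n15.sig = false  [A.ok == false]
36. n19.live = "xv"  [terminal]
37. n20.live = "ky"  [terminal]
38. n14.lab = false  [B.pre == true]
39. n14.ok = 16  [B.wid + 6]
40. n10.lab = true  [B₀.pre == false]
41. n10.ok = 6  [B₁.ok - 10]
42. n21.off = 11  [terminal]
43. n8.lab = true  [B₀.pre == true]
44. n8.ok = 30  [c.off + 19]
45. n0.tag = 25  [C.ok * -1 + 31]
46. n0.wid = "yk"  ["yk"]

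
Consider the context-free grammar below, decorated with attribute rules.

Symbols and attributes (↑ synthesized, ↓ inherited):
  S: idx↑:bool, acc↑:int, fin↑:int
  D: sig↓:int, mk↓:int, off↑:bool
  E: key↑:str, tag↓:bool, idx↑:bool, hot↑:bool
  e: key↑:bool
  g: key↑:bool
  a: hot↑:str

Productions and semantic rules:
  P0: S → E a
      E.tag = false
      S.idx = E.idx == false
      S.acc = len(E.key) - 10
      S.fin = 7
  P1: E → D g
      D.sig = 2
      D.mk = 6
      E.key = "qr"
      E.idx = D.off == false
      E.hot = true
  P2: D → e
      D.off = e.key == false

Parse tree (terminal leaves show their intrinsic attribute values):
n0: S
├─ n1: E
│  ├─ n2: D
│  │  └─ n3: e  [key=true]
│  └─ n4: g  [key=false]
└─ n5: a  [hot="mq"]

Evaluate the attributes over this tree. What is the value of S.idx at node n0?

false

1. n1.tag = false  [false]
2. n2.sig = 2  [2]
3. n2.mk = 6  [6]
4. n3.key = true  [terminal]
5. n2.off = false  [e.key == false]
6. n4.key = false  [terminal]
7. n1.key = "qr"  ["qr"]
8. n1.idx = true  [D.off == false]
9. n1.hot = true  [true]
10. n5.hot = "mq"  [terminal]
11. n0.idx = false  [E.idx == false]
12. n0.acc = -8  [len(E.key) - 10]
13. n0.fin = 7  [7]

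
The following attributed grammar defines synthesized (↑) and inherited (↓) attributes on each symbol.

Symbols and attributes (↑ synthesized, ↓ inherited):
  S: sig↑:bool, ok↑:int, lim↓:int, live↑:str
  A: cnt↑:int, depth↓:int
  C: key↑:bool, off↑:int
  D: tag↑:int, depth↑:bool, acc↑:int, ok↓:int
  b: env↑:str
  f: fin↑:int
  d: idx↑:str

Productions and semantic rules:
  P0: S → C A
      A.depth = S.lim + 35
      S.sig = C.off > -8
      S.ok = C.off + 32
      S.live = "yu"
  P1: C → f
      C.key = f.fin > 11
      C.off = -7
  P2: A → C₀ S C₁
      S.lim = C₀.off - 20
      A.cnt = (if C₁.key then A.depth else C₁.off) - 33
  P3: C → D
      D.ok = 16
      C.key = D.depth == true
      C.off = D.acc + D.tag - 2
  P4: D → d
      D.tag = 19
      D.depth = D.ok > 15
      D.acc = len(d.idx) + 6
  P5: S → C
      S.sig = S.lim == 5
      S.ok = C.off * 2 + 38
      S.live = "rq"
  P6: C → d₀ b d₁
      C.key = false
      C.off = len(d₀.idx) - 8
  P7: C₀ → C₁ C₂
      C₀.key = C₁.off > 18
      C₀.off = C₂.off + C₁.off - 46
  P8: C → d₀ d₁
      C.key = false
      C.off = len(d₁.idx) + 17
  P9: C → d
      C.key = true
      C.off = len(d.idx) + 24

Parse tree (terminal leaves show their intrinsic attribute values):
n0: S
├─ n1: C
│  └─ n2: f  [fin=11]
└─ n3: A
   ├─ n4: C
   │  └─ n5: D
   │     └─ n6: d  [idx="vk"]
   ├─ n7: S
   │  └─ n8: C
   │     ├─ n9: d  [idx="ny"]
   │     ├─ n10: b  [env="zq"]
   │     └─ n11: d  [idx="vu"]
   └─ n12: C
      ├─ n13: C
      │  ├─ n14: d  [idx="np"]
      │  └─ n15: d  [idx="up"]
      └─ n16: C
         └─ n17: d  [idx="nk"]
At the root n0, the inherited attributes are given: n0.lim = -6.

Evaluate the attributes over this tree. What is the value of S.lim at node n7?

5

1. n0.lim = -6  [given at root]
2. n2.fin = 11  [terminal]
3. n1.key = false  [f.fin > 11]
4. n1.off = -7  [-7]
5. n3.depth = 29  [S.lim + 35]
6. n5.ok = 16  [16]
7. n6.idx = "vk"  [terminal]
8. n5.tag = 19  [19]
9. n5.depth = true  [D.ok > 15]
10. n5.acc = 8  [len(d.idx) + 6]
11. n4.key = true  [D.depth == true]
12. n4.off = 25  [D.acc + D.tag - 2]
13. n7.lim = 5  [C₀.off - 20]
14. n9.idx = "ny"  [terminal]
15. n10.env = "zq"  [terminal]
16. n11.idx = "vu"  [terminal]
17. n8.key = false  [false]
18. n8.off = -6  [len(d₀.idx) - 8]
19. n7.sig = true  [S.lim == 5]
20. n7.ok = 26  [C.off * 2 + 38]
21. n7.live = "rq"  ["rq"]
22. n14.idx = "np"  [terminal]
23. n15.idx = "up"  [terminal]
24. n13.key = false  [false]
25. n13.off = 19  [len(d₁.idx) + 17]
26. n17.idx = "nk"  [terminal]
27. n16.key = true  [true]
28. n16.off = 26  [len(d.idx) + 24]
29. n12.key = true  [C₁.off > 18]
30. n12.off = -1  [C₂.off + C₁.off - 46]
31. n3.cnt = -4  [(if C₁.key then A.depth else C₁.off) - 33]
32. n0.sig = true  [C.off > -8]
33. n0.ok = 25  [C.off + 32]
34. n0.live = "yu"  ["yu"]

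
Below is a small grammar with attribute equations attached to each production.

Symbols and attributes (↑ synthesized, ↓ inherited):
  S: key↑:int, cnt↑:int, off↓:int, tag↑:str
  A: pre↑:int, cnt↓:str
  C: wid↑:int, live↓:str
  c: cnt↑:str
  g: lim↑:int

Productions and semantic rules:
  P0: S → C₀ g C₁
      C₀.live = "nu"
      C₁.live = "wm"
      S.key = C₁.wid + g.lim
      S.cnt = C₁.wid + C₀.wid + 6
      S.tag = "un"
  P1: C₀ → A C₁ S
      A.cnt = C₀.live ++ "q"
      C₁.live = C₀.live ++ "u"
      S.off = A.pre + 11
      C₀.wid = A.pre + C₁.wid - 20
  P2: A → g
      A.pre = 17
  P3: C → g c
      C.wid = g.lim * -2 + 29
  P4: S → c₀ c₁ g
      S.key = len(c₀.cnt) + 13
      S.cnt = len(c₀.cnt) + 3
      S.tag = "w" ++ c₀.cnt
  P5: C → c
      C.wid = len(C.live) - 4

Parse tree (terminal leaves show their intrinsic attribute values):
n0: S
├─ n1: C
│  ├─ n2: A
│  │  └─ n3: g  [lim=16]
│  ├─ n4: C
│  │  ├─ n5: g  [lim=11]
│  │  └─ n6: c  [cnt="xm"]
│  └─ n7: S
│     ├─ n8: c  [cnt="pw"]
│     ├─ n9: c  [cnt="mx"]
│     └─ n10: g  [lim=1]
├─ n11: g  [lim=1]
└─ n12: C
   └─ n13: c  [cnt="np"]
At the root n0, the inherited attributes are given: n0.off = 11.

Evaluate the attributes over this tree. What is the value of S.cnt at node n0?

8

1. n0.off = 11  [given at root]
2. n1.live = "nu"  ["nu"]
3. n2.cnt = "nuq"  [C₀.live ++ "q"]
4. n3.lim = 16  [terminal]
5. n2.pre = 17  [17]
6. n4.live = "nuu"  [C₀.live ++ "u"]
7. n5.lim = 11  [terminal]
8. n6.cnt = "xm"  [terminal]
9. n4.wid = 7  [g.lim * -2 + 29]
10. n7.off = 28  [A.pre + 11]
11. n8.cnt = "pw"  [terminal]
12. n9.cnt = "mx"  [terminal]
13. n10.lim = 1  [terminal]
14. n7.key = 15  [len(c₀.cnt) + 13]
15. n7.cnt = 5  [len(c₀.cnt) + 3]
16. n7.tag = "wpw"  ["w" ++ c₀.cnt]
17. n1.wid = 4  [A.pre + C₁.wid - 20]
18. n11.lim = 1  [terminal]
19. n12.live = "wm"  ["wm"]
20. n13.cnt = "np"  [terminal]
21. n12.wid = -2  [len(C.live) - 4]
22. n0.key = -1  [C₁.wid + g.lim]
23. n0.cnt = 8  [C₁.wid + C₀.wid + 6]
24. n0.tag = "un"  ["un"]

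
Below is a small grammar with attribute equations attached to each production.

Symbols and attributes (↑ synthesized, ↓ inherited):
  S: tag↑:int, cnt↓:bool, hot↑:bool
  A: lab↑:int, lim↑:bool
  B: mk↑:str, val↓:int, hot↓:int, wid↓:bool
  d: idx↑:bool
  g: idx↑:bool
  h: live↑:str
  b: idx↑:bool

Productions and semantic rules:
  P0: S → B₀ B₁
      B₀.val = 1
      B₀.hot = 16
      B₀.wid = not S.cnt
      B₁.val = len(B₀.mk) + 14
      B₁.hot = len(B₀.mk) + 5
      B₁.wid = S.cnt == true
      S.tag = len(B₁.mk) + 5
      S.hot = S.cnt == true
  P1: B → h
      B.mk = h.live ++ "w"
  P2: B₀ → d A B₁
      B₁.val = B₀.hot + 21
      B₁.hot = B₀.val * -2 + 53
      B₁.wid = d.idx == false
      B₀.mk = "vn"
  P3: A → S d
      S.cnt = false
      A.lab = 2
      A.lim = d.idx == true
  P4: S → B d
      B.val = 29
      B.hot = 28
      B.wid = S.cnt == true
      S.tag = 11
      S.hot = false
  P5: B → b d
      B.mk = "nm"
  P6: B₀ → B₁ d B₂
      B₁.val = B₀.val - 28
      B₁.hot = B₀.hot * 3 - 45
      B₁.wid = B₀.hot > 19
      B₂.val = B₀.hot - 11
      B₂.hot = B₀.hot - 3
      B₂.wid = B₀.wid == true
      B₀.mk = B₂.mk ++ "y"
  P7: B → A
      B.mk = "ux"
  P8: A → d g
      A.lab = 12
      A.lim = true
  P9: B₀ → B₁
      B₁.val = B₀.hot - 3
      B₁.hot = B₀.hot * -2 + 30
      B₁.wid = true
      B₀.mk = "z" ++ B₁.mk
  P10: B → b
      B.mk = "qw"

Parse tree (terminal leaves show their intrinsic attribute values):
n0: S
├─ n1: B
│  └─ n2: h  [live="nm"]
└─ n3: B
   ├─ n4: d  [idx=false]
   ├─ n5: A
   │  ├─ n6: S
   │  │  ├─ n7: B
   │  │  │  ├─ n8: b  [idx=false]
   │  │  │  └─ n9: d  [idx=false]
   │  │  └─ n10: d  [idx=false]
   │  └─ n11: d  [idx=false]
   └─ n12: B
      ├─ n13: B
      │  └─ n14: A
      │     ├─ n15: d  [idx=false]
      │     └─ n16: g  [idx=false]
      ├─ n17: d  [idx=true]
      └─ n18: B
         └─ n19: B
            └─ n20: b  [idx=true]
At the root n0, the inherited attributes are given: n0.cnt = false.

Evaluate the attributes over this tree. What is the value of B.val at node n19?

1. n0.cnt = false  [given at root]
2. n1.val = 1  [1]
3. n1.hot = 16  [16]
4. n1.wid = true  [not S.cnt]
5. n2.live = "nm"  [terminal]
6. n1.mk = "nmw"  [h.live ++ "w"]
7. n3.val = 17  [len(B₀.mk) + 14]
8. n3.hot = 8  [len(B₀.mk) + 5]
9. n3.wid = false  [S.cnt == true]
10. n4.idx = false  [terminal]
11. n6.cnt = false  [false]
12. n7.val = 29  [29]
13. n7.hot = 28  [28]
14. n7.wid = false  [S.cnt == true]
15. n8.idx = false  [terminal]
16. n9.idx = false  [terminal]
17. n7.mk = "nm"  ["nm"]
18. n10.idx = false  [terminal]
19. n6.tag = 11  [11]
20. n6.hot = false  [false]
21. n11.idx = false  [terminal]
22. n5.lab = 2  [2]
23. n5.lim = false  [d.idx == true]
24. n12.val = 29  [B₀.hot + 21]
25. n12.hot = 19  [B₀.val * -2 + 53]
26. n12.wid = true  [d.idx == false]
27. n13.val = 1  [B₀.val - 28]
28. n13.hot = 12  [B₀.hot * 3 - 45]
29. n13.wid = false  [B₀.hot > 19]
30. n15.idx = false  [terminal]
31. n16.idx = false  [terminal]
32. n14.lab = 12  [12]
33. n14.lim = true  [true]
34. n13.mk = "ux"  ["ux"]
35. n17.idx = true  [terminal]
36. n18.val = 8  [B₀.hot - 11]
37. n18.hot = 16  [B₀.hot - 3]
38. n18.wid = true  [B₀.wid == true]
39. n19.val = 13  [B₀.hot - 3]
40. n19.hot = -2  [B₀.hot * -2 + 30]
41. n19.wid = true  [true]
42. n20.idx = true  [terminal]
43. n19.mk = "qw"  ["qw"]
44. n18.mk = "zqw"  ["z" ++ B₁.mk]
45. n12.mk = "zqwy"  [B₂.mk ++ "y"]
46. n3.mk = "vn"  ["vn"]
47. n0.tag = 7  [len(B₁.mk) + 5]
48. n0.hot = false  [S.cnt == true]

13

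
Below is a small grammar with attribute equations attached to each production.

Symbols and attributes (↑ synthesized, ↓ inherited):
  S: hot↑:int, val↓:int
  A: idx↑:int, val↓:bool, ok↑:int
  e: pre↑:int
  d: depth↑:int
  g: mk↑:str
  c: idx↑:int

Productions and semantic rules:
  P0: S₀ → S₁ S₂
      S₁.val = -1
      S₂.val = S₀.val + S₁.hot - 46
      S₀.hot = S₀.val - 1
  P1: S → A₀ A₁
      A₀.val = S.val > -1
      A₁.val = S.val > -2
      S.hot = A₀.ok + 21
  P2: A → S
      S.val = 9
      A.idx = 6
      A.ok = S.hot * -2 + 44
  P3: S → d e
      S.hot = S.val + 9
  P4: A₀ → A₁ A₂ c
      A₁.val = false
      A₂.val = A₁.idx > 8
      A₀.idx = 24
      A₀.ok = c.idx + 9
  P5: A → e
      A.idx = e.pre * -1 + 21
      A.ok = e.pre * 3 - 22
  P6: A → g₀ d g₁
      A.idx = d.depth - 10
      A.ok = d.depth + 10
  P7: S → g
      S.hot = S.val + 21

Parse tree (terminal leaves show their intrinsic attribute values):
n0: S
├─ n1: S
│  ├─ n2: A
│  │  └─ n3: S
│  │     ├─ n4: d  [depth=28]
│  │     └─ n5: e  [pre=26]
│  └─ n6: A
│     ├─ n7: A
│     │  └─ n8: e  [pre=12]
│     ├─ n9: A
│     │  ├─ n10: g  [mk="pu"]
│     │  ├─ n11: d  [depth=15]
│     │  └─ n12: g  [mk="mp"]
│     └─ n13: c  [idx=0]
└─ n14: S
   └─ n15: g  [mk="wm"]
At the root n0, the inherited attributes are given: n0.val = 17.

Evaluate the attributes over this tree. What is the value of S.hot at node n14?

21

1. n0.val = 17  [given at root]
2. n1.val = -1  [-1]
3. n2.val = false  [S.val > -1]
4. n3.val = 9  [9]
5. n4.depth = 28  [terminal]
6. n5.pre = 26  [terminal]
7. n3.hot = 18  [S.val + 9]
8. n2.idx = 6  [6]
9. n2.ok = 8  [S.hot * -2 + 44]
10. n6.val = true  [S.val > -2]
11. n7.val = false  [false]
12. n8.pre = 12  [terminal]
13. n7.idx = 9  [e.pre * -1 + 21]
14. n7.ok = 14  [e.pre * 3 - 22]
15. n9.val = true  [A₁.idx > 8]
16. n10.mk = "pu"  [terminal]
17. n11.depth = 15  [terminal]
18. n12.mk = "mp"  [terminal]
19. n9.idx = 5  [d.depth - 10]
20. n9.ok = 25  [d.depth + 10]
21. n13.idx = 0  [terminal]
22. n6.idx = 24  [24]
23. n6.ok = 9  [c.idx + 9]
24. n1.hot = 29  [A₀.ok + 21]
25. n14.val = 0  [S₀.val + S₁.hot - 46]
26. n15.mk = "wm"  [terminal]
27. n14.hot = 21  [S.val + 21]
28. n0.hot = 16  [S₀.val - 1]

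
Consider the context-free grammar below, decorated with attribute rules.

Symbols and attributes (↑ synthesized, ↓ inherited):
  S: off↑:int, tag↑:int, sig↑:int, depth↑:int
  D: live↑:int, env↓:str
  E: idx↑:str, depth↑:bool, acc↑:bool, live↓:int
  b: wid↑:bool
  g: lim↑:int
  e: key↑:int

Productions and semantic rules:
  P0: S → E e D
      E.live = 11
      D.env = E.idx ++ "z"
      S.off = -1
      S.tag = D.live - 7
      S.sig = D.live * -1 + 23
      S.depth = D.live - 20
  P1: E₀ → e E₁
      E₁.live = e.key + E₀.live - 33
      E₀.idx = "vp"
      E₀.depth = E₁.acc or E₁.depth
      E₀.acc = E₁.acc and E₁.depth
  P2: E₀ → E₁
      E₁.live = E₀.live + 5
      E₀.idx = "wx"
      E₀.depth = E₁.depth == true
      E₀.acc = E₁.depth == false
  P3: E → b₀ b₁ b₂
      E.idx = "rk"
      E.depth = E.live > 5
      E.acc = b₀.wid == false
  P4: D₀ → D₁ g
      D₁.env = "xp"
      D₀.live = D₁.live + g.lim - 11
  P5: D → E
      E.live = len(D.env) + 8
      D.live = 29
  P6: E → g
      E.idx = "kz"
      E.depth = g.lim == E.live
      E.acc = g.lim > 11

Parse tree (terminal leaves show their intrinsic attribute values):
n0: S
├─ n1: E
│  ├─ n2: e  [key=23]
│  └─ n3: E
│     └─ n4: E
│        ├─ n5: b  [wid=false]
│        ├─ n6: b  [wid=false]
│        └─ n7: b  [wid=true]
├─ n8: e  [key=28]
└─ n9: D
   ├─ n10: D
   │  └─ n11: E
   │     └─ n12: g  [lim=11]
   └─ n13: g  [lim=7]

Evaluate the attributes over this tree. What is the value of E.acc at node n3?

1. n1.live = 11  [11]
2. n2.key = 23  [terminal]
3. n3.live = 1  [e.key + E₀.live - 33]
4. n4.live = 6  [E₀.live + 5]
5. n5.wid = false  [terminal]
6. n6.wid = false  [terminal]
7. n7.wid = true  [terminal]
8. n4.idx = "rk"  ["rk"]
9. n4.depth = true  [E.live > 5]
10. n4.acc = true  [b₀.wid == false]
11. n3.idx = "wx"  ["wx"]
12. n3.depth = true  [E₁.depth == true]
13. n3.acc = false  [E₁.depth == false]
14. n1.idx = "vp"  ["vp"]
15. n1.depth = true  [E₁.acc or E₁.depth]
16. n1.acc = false  [E₁.acc and E₁.depth]
17. n8.key = 28  [terminal]
18. n9.env = "vpz"  [E.idx ++ "z"]
19. n10.env = "xp"  ["xp"]
20. n11.live = 10  [len(D.env) + 8]
21. n12.lim = 11  [terminal]
22. n11.idx = "kz"  ["kz"]
23. n11.depth = false  [g.lim == E.live]
24. n11.acc = false  [g.lim > 11]
25. n10.live = 29  [29]
26. n13.lim = 7  [terminal]
27. n9.live = 25  [D₁.live + g.lim - 11]
28. n0.off = -1  [-1]
29. n0.tag = 18  [D.live - 7]
30. n0.sig = -2  [D.live * -1 + 23]
31. n0.depth = 5  [D.live - 20]

false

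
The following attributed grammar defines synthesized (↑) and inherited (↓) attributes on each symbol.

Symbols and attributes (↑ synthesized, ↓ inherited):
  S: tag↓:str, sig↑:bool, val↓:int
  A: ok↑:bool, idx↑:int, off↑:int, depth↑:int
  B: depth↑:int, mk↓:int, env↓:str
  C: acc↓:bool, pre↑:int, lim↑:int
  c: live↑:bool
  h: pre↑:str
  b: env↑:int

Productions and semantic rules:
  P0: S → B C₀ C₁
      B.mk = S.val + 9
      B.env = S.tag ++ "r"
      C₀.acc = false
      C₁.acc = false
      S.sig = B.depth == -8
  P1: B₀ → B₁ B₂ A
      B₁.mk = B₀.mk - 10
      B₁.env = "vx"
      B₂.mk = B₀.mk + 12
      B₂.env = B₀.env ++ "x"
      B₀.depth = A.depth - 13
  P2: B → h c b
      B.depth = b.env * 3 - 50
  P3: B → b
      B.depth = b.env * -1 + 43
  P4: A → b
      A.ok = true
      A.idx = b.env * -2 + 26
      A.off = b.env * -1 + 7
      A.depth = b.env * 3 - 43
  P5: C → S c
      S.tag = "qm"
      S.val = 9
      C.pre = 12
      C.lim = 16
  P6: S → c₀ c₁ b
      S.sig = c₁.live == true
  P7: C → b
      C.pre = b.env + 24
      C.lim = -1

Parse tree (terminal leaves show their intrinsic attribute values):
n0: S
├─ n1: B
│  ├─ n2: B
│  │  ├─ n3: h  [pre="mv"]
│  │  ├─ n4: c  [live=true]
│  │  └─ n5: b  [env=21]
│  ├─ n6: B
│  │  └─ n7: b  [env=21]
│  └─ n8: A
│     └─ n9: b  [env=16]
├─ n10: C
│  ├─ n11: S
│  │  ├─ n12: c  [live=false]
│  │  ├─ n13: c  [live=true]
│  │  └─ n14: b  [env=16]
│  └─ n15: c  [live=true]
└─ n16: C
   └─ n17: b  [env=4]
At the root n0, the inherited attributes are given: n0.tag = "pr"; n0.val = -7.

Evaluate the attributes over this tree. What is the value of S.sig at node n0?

true

1. n0.tag = "pr"  [given at root]
2. n0.val = -7  [given at root]
3. n1.mk = 2  [S.val + 9]
4. n1.env = "prr"  [S.tag ++ "r"]
5. n2.mk = -8  [B₀.mk - 10]
6. n2.env = "vx"  ["vx"]
7. n3.pre = "mv"  [terminal]
8. n4.live = true  [terminal]
9. n5.env = 21  [terminal]
10. n2.depth = 13  [b.env * 3 - 50]
11. n6.mk = 14  [B₀.mk + 12]
12. n6.env = "prrx"  [B₀.env ++ "x"]
13. n7.env = 21  [terminal]
14. n6.depth = 22  [b.env * -1 + 43]
15. n9.env = 16  [terminal]
16. n8.ok = true  [true]
17. n8.idx = -6  [b.env * -2 + 26]
18. n8.off = -9  [b.env * -1 + 7]
19. n8.depth = 5  [b.env * 3 - 43]
20. n1.depth = -8  [A.depth - 13]
21. n10.acc = false  [false]
22. n11.tag = "qm"  ["qm"]
23. n11.val = 9  [9]
24. n12.live = false  [terminal]
25. n13.live = true  [terminal]
26. n14.env = 16  [terminal]
27. n11.sig = true  [c₁.live == true]
28. n15.live = true  [terminal]
29. n10.pre = 12  [12]
30. n10.lim = 16  [16]
31. n16.acc = false  [false]
32. n17.env = 4  [terminal]
33. n16.pre = 28  [b.env + 24]
34. n16.lim = -1  [-1]
35. n0.sig = true  [B.depth == -8]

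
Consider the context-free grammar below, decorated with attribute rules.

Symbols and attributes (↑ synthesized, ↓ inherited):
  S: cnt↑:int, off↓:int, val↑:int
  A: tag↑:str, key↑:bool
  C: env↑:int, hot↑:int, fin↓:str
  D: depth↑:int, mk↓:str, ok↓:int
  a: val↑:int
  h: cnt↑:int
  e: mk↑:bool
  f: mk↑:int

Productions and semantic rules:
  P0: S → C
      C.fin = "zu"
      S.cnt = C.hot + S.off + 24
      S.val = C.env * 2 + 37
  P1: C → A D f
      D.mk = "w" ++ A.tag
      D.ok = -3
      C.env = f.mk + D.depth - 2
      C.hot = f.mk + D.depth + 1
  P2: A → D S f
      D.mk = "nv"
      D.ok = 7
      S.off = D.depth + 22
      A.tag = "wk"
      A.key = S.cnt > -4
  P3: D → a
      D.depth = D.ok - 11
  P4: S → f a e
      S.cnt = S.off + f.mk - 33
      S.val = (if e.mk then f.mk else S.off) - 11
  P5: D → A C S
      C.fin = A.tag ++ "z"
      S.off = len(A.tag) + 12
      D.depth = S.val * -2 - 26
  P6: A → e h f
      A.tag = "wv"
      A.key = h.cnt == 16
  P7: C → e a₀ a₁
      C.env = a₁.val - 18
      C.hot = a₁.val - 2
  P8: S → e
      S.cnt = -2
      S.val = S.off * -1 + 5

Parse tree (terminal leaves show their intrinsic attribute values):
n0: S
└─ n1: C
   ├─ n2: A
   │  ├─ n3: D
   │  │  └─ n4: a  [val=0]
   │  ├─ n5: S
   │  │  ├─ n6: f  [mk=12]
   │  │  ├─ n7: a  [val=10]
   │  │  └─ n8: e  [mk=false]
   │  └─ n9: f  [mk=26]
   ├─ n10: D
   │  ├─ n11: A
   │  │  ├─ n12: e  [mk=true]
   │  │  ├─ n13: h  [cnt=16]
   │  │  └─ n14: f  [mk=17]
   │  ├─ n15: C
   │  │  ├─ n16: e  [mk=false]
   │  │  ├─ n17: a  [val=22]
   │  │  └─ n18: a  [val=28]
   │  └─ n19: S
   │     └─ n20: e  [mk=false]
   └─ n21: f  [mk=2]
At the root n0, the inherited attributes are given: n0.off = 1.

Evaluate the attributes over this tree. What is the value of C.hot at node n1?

1. n0.off = 1  [given at root]
2. n1.fin = "zu"  ["zu"]
3. n3.mk = "nv"  ["nv"]
4. n3.ok = 7  [7]
5. n4.val = 0  [terminal]
6. n3.depth = -4  [D.ok - 11]
7. n5.off = 18  [D.depth + 22]
8. n6.mk = 12  [terminal]
9. n7.val = 10  [terminal]
10. n8.mk = false  [terminal]
11. n5.cnt = -3  [S.off + f.mk - 33]
12. n5.val = 7  [(if e.mk then f.mk else S.off) - 11]
13. n9.mk = 26  [terminal]
14. n2.tag = "wk"  ["wk"]
15. n2.key = true  [S.cnt > -4]
16. n10.mk = "wwk"  ["w" ++ A.tag]
17. n10.ok = -3  [-3]
18. n12.mk = true  [terminal]
19. n13.cnt = 16  [terminal]
20. n14.mk = 17  [terminal]
21. n11.tag = "wv"  ["wv"]
22. n11.key = true  [h.cnt == 16]
23. n15.fin = "wvz"  [A.tag ++ "z"]
24. n16.mk = false  [terminal]
25. n17.val = 22  [terminal]
26. n18.val = 28  [terminal]
27. n15.env = 10  [a₁.val - 18]
28. n15.hot = 26  [a₁.val - 2]
29. n19.off = 14  [len(A.tag) + 12]
30. n20.mk = false  [terminal]
31. n19.cnt = -2  [-2]
32. n19.val = -9  [S.off * -1 + 5]
33. n10.depth = -8  [S.val * -2 - 26]
34. n21.mk = 2  [terminal]
35. n1.env = -8  [f.mk + D.depth - 2]
36. n1.hot = -5  [f.mk + D.depth + 1]
37. n0.cnt = 20  [C.hot + S.off + 24]
38. n0.val = 21  [C.env * 2 + 37]

-5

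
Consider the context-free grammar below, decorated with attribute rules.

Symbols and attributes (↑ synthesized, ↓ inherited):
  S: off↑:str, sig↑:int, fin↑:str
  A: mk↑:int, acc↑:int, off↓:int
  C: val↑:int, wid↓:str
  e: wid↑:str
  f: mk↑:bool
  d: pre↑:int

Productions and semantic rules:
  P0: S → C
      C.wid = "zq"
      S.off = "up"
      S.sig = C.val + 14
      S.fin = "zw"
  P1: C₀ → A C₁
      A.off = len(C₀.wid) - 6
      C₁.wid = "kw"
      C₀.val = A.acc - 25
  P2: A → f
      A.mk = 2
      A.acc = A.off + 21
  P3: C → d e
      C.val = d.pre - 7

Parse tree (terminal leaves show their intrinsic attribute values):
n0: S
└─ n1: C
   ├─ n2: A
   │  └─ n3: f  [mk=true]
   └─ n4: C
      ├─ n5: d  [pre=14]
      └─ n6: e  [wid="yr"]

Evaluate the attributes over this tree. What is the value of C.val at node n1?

1. n1.wid = "zq"  ["zq"]
2. n2.off = -4  [len(C₀.wid) - 6]
3. n3.mk = true  [terminal]
4. n2.mk = 2  [2]
5. n2.acc = 17  [A.off + 21]
6. n4.wid = "kw"  ["kw"]
7. n5.pre = 14  [terminal]
8. n6.wid = "yr"  [terminal]
9. n4.val = 7  [d.pre - 7]
10. n1.val = -8  [A.acc - 25]
11. n0.off = "up"  ["up"]
12. n0.sig = 6  [C.val + 14]
13. n0.fin = "zw"  ["zw"]

-8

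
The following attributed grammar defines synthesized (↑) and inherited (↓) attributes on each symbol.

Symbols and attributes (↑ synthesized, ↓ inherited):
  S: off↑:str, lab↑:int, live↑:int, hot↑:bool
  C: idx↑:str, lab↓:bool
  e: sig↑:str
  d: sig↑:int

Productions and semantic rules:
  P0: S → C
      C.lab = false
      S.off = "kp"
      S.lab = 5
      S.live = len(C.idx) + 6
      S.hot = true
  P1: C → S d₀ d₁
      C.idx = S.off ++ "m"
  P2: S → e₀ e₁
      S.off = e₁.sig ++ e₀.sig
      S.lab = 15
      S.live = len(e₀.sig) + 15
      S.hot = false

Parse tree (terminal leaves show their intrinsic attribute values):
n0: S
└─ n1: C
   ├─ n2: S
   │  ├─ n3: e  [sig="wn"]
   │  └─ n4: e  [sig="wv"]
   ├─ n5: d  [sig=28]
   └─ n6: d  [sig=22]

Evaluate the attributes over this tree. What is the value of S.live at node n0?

1. n1.lab = false  [false]
2. n3.sig = "wn"  [terminal]
3. n4.sig = "wv"  [terminal]
4. n2.off = "wvwn"  [e₁.sig ++ e₀.sig]
5. n2.lab = 15  [15]
6. n2.live = 17  [len(e₀.sig) + 15]
7. n2.hot = false  [false]
8. n5.sig = 28  [terminal]
9. n6.sig = 22  [terminal]
10. n1.idx = "wvwnm"  [S.off ++ "m"]
11. n0.off = "kp"  ["kp"]
12. n0.lab = 5  [5]
13. n0.live = 11  [len(C.idx) + 6]
14. n0.hot = true  [true]

11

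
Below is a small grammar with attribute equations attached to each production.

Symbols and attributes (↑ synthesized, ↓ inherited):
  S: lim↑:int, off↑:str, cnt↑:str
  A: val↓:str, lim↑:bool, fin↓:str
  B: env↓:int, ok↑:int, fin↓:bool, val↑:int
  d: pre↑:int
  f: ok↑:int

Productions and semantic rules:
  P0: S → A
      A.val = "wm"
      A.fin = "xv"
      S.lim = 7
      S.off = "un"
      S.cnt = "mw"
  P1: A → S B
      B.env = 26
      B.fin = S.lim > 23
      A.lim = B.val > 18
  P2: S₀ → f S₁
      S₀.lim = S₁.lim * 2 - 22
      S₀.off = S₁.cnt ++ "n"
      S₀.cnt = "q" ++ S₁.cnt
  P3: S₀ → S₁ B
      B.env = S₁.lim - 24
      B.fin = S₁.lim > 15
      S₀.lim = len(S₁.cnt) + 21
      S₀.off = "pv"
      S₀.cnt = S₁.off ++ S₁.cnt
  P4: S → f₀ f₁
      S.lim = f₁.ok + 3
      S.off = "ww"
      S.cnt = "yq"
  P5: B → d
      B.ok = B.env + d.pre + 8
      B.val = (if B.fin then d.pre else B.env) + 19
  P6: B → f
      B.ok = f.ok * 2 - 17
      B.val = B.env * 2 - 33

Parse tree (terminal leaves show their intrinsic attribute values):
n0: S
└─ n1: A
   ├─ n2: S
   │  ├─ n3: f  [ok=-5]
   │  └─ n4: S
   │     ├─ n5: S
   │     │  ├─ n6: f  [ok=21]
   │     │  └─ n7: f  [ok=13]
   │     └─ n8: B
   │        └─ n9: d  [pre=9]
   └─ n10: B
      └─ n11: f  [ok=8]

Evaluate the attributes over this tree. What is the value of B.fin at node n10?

1. n1.val = "wm"  ["wm"]
2. n1.fin = "xv"  ["xv"]
3. n3.ok = -5  [terminal]
4. n6.ok = 21  [terminal]
5. n7.ok = 13  [terminal]
6. n5.lim = 16  [f₁.ok + 3]
7. n5.off = "ww"  ["ww"]
8. n5.cnt = "yq"  ["yq"]
9. n8.env = -8  [S₁.lim - 24]
10. n8.fin = true  [S₁.lim > 15]
11. n9.pre = 9  [terminal]
12. n8.ok = 9  [B.env + d.pre + 8]
13. n8.val = 28  [(if B.fin then d.pre else B.env) + 19]
14. n4.lim = 23  [len(S₁.cnt) + 21]
15. n4.off = "pv"  ["pv"]
16. n4.cnt = "wwyq"  [S₁.off ++ S₁.cnt]
17. n2.lim = 24  [S₁.lim * 2 - 22]
18. n2.off = "wwyqn"  [S₁.cnt ++ "n"]
19. n2.cnt = "qwwyq"  ["q" ++ S₁.cnt]
20. n10.env = 26  [26]
21. n10.fin = true  [S.lim > 23]
22. n11.ok = 8  [terminal]
23. n10.ok = -1  [f.ok * 2 - 17]
24. n10.val = 19  [B.env * 2 - 33]
25. n1.lim = true  [B.val > 18]
26. n0.lim = 7  [7]
27. n0.off = "un"  ["un"]
28. n0.cnt = "mw"  ["mw"]

true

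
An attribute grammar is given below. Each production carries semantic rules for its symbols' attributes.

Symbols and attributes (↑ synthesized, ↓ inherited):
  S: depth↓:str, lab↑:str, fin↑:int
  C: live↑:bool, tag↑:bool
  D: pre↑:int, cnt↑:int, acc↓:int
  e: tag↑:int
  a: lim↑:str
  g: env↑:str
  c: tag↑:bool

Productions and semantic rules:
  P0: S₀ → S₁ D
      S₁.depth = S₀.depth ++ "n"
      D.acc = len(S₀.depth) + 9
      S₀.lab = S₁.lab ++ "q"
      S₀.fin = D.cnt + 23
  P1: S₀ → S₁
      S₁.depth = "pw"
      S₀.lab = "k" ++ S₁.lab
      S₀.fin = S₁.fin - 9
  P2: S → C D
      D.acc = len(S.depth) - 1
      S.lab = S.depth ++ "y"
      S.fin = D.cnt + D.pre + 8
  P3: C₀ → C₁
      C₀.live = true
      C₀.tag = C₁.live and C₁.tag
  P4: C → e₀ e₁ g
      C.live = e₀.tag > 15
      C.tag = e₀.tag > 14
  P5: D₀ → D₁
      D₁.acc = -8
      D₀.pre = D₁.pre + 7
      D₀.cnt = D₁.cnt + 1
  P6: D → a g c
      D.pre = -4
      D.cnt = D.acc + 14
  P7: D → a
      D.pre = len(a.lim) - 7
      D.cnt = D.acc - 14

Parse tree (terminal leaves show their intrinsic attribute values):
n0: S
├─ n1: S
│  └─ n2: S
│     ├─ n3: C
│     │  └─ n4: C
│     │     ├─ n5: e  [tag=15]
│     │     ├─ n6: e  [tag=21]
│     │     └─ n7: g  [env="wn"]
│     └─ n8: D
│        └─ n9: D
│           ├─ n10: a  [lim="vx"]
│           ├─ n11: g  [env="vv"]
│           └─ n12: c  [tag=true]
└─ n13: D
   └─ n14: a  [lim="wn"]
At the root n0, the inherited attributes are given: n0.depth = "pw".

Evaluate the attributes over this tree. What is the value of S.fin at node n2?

18

1. n0.depth = "pw"  [given at root]
2. n1.depth = "pwn"  [S₀.depth ++ "n"]
3. n2.depth = "pw"  ["pw"]
4. n5.tag = 15  [terminal]
5. n6.tag = 21  [terminal]
6. n7.env = "wn"  [terminal]
7. n4.live = false  [e₀.tag > 15]
8. n4.tag = true  [e₀.tag > 14]
9. n3.live = true  [true]
10. n3.tag = false  [C₁.live and C₁.tag]
11. n8.acc = 1  [len(S.depth) - 1]
12. n9.acc = -8  [-8]
13. n10.lim = "vx"  [terminal]
14. n11.env = "vv"  [terminal]
15. n12.tag = true  [terminal]
16. n9.pre = -4  [-4]
17. n9.cnt = 6  [D.acc + 14]
18. n8.pre = 3  [D₁.pre + 7]
19. n8.cnt = 7  [D₁.cnt + 1]
20. n2.lab = "pwy"  [S.depth ++ "y"]
21. n2.fin = 18  [D.cnt + D.pre + 8]
22. n1.lab = "kpwy"  ["k" ++ S₁.lab]
23. n1.fin = 9  [S₁.fin - 9]
24. n13.acc = 11  [len(S₀.depth) + 9]
25. n14.lim = "wn"  [terminal]
26. n13.pre = -5  [len(a.lim) - 7]
27. n13.cnt = -3  [D.acc - 14]
28. n0.lab = "kpwyq"  [S₁.lab ++ "q"]
29. n0.fin = 20  [D.cnt + 23]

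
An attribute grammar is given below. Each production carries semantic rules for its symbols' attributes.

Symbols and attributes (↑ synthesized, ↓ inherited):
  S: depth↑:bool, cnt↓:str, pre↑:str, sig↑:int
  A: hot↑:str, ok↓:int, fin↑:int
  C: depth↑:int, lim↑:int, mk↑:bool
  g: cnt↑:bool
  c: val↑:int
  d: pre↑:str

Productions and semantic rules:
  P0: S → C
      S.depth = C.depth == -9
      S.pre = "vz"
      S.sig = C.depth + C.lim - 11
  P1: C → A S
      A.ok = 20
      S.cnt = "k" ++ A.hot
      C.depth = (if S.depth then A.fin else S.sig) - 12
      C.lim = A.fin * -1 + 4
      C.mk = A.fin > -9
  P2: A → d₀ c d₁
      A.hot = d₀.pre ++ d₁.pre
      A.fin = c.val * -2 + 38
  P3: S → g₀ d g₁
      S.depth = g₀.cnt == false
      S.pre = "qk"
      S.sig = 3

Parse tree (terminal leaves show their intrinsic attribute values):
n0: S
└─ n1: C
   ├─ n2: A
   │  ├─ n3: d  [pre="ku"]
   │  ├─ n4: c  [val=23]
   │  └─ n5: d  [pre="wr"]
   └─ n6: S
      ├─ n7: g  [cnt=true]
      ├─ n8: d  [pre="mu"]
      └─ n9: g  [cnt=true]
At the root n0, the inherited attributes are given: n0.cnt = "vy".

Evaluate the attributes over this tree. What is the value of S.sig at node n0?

1. n0.cnt = "vy"  [given at root]
2. n2.ok = 20  [20]
3. n3.pre = "ku"  [terminal]
4. n4.val = 23  [terminal]
5. n5.pre = "wr"  [terminal]
6. n2.hot = "kuwr"  [d₀.pre ++ d₁.pre]
7. n2.fin = -8  [c.val * -2 + 38]
8. n6.cnt = "kkuwr"  ["k" ++ A.hot]
9. n7.cnt = true  [terminal]
10. n8.pre = "mu"  [terminal]
11. n9.cnt = true  [terminal]
12. n6.depth = false  [g₀.cnt == false]
13. n6.pre = "qk"  ["qk"]
14. n6.sig = 3  [3]
15. n1.depth = -9  [(if S.depth then A.fin else S.sig) - 12]
16. n1.lim = 12  [A.fin * -1 + 4]
17. n1.mk = true  [A.fin > -9]
18. n0.depth = true  [C.depth == -9]
19. n0.pre = "vz"  ["vz"]
20. n0.sig = -8  [C.depth + C.lim - 11]

-8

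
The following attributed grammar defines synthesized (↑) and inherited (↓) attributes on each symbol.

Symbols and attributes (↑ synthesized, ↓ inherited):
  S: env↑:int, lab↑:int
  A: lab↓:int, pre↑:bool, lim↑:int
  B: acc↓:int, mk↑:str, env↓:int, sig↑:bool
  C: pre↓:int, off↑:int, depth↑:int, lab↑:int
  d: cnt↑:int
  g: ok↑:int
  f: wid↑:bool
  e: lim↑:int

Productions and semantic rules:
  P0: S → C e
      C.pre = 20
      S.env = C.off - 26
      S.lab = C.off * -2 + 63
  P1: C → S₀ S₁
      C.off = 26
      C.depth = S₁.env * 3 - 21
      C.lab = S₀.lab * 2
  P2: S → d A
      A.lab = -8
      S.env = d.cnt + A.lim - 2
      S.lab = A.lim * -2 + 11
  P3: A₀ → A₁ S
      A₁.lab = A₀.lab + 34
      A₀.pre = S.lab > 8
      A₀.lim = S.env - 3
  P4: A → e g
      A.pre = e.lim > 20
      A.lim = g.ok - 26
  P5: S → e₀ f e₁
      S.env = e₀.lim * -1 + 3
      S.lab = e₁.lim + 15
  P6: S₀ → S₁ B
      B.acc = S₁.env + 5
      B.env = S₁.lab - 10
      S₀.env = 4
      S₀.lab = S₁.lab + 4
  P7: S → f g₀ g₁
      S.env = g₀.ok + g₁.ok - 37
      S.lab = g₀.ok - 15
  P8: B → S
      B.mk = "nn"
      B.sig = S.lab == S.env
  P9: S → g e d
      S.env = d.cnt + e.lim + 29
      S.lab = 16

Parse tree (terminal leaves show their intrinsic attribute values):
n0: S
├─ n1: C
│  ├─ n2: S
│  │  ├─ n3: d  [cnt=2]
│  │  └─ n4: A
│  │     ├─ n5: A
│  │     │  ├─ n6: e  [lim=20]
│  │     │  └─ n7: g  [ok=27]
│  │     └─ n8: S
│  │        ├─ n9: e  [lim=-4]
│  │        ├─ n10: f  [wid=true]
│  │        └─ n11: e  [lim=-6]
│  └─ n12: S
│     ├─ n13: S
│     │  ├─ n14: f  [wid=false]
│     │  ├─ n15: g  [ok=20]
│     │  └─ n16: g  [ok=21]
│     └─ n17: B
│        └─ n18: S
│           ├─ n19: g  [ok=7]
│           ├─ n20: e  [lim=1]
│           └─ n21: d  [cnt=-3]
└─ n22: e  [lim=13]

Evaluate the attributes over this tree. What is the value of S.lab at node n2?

1. n1.pre = 20  [20]
2. n3.cnt = 2  [terminal]
3. n4.lab = -8  [-8]
4. n5.lab = 26  [A₀.lab + 34]
5. n6.lim = 20  [terminal]
6. n7.ok = 27  [terminal]
7. n5.pre = false  [e.lim > 20]
8. n5.lim = 1  [g.ok - 26]
9. n9.lim = -4  [terminal]
10. n10.wid = true  [terminal]
11. n11.lim = -6  [terminal]
12. n8.env = 7  [e₀.lim * -1 + 3]
13. n8.lab = 9  [e₁.lim + 15]
14. n4.pre = true  [S.lab > 8]
15. n4.lim = 4  [S.env - 3]
16. n2.env = 4  [d.cnt + A.lim - 2]
17. n2.lab = 3  [A.lim * -2 + 11]
18. n14.wid = false  [terminal]
19. n15.ok = 20  [terminal]
20. n16.ok = 21  [terminal]
21. n13.env = 4  [g₀.ok + g₁.ok - 37]
22. n13.lab = 5  [g₀.ok - 15]
23. n17.acc = 9  [S₁.env + 5]
24. n17.env = -5  [S₁.lab - 10]
25. n19.ok = 7  [terminal]
26. n20.lim = 1  [terminal]
27. n21.cnt = -3  [terminal]
28. n18.env = 27  [d.cnt + e.lim + 29]
29. n18.lab = 16  [16]
30. n17.mk = "nn"  ["nn"]
31. n17.sig = false  [S.lab == S.env]
32. n12.env = 4  [4]
33. n12.lab = 9  [S₁.lab + 4]
34. n1.off = 26  [26]
35. n1.depth = -9  [S₁.env * 3 - 21]
36. n1.lab = 6  [S₀.lab * 2]
37. n22.lim = 13  [terminal]
38. n0.env = 0  [C.off - 26]
39. n0.lab = 11  [C.off * -2 + 63]

3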